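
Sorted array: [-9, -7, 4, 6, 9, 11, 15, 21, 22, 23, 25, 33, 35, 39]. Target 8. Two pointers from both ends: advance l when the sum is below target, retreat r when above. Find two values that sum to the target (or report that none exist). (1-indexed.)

(-7, 15)

l=1 r=14: -9+39=30 >8, r--
l=1 r=13: -9+35=26 >8, r--
l=1 r=12: -9+33=24 >8, r--
l=1 r=11: -9+25=16 >8, r--
l=1 r=10: -9+23=14 >8, r--
l=1 r=9: -9+22=13 >8, r--
l=1 r=8: -9+21=12 >8, r--
l=1 r=7: -9+15=6 <8, l++
l=2 r=7: -7+15=8, found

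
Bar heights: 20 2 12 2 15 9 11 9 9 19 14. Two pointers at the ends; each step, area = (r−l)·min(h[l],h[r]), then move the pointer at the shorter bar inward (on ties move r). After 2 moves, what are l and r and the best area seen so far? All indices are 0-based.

l=0, r=8, best area=171

[0,10] min(20,14)*10=140 best=140 * → r--
[0,9] min(20,19)*9=171 best=171 * → r--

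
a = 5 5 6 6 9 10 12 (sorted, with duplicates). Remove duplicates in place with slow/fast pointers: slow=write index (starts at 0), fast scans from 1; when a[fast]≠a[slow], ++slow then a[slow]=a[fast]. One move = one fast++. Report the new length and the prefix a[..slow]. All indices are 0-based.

length 5; prefix = [5, 6, 9, 10, 12]

(s=0,f=1) a[fast]=5=a[slow] dup → fast++
(s=0,f=2) a[fast]=6≠a[slow]=5 write a[1]=6 → slow++,fast++
(s=1,f=3) a[fast]=6=a[slow] dup → fast++
(s=1,f=4) a[fast]=9≠a[slow]=6 write a[2]=9 → slow++,fast++
(s=2,f=5) a[fast]=10≠a[slow]=9 write a[3]=10 → slow++,fast++
(s=3,f=6) a[fast]=12≠a[slow]=10 write a[4]=12 → slow++,fast++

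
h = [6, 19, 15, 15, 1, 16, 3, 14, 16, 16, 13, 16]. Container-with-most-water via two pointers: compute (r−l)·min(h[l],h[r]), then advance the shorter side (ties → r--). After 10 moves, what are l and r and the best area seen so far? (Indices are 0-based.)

[0,11] min(6,16)*11=66 best=66 * → l++
[1,11] min(19,16)*10=160 best=160 * → r--
[1,10] min(19,13)*9=117 best=160 → r--
[1,9] min(19,16)*8=128 best=160 → r--
[1,8] min(19,16)*7=112 best=160 → r--
[1,7] min(19,14)*6=84 best=160 → r--
[1,6] min(19,3)*5=15 best=160 → r--
[1,5] min(19,16)*4=64 best=160 → r--
[1,4] min(19,1)*3=3 best=160 → r--
[1,3] min(19,15)*2=30 best=160 → r--

l=1, r=2, best area=160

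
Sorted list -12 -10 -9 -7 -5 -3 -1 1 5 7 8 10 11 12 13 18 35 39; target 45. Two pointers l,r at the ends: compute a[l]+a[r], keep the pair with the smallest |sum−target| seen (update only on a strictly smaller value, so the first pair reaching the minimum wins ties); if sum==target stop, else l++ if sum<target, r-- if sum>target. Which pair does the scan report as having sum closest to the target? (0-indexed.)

pair (10, 35) with sum 45 (|Δ|=0)

[0,17] -12+39=27 d=18 * → l++
[1,17] -10+39=29 d=16 * → l++
[2,17] -9+39=30 d=15 * → l++
[3,17] -7+39=32 d=13 * → l++
[4,17] -5+39=34 d=11 * → l++
[5,17] -3+39=36 d=9 * → l++
[6,17] -1+39=38 d=7 * → l++
[7,17] 1+39=40 d=5 * → l++
[8,17] 5+39=44 d=1 * → l++
[9,17] 7+39=46 d=1 → r--
[9,16] 7+35=42 d=3 → l++
[10,16] 8+35=43 d=2 → l++
[11,16] 10+35=45 d=0 * → stop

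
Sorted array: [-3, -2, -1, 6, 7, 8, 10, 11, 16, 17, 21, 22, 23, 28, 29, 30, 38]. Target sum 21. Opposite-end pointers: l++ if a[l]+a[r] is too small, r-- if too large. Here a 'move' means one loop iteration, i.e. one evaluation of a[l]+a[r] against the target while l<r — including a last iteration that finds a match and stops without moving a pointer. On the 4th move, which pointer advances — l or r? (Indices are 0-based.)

r

[0,16] -3+38=35 >21 → r--
[0,15] -3+30=27 >21 → r--
[0,14] -3+29=26 >21 → r--
[0,13] -3+28=25 >21 → r--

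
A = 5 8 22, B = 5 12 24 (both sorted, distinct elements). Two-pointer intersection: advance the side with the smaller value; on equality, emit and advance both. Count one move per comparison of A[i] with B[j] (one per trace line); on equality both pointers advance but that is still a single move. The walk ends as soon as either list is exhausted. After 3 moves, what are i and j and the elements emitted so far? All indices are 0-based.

i=2, j=2, emitted=[5]

[i=0,j=0] 5==5 emit → i++,j++
[i=1,j=1] 8<12 → i++
[i=2,j=1] 22>12 → j++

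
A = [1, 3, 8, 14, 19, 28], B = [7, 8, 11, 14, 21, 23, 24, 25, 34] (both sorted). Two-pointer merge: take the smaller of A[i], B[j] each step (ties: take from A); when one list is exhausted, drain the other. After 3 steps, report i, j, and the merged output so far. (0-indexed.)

i=2, j=1, merged so far=[1, 3, 7]

i=0 j=0: A[i]=1<=B[j]=7 take 1, i++
i=1 j=0: A[i]=3<=B[j]=7 take 3, i++
i=2 j=0: A[i]=8>B[j]=7 take 7, j++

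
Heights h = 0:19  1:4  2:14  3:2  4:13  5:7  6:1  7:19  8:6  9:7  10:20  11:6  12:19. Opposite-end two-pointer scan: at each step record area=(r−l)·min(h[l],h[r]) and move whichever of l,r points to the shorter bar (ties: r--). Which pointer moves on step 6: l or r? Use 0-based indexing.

l

l=0 r=12: min(19,19)*12=228 best=228 *, r--
l=0 r=11: min(19,6)*11=66 best=228, r--
l=0 r=10: min(19,20)*10=190 best=228, l++
l=1 r=10: min(4,20)*9=36 best=228, l++
l=2 r=10: min(14,20)*8=112 best=228, l++
l=3 r=10: min(2,20)*7=14 best=228, l++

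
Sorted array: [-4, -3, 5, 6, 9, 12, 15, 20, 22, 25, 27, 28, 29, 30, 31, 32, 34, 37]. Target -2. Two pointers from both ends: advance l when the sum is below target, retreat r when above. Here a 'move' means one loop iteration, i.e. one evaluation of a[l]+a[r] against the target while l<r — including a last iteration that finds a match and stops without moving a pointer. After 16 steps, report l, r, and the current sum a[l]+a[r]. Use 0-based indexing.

[0,17] -4+37=33 >-2 → r--
[0,16] -4+34=30 >-2 → r--
[0,15] -4+32=28 >-2 → r--
[0,14] -4+31=27 >-2 → r--
[0,13] -4+30=26 >-2 → r--
[0,12] -4+29=25 >-2 → r--
[0,11] -4+28=24 >-2 → r--
[0,10] -4+27=23 >-2 → r--
[0,9] -4+25=21 >-2 → r--
[0,8] -4+22=18 >-2 → r--
[0,7] -4+20=16 >-2 → r--
[0,6] -4+15=11 >-2 → r--
[0,5] -4+12=8 >-2 → r--
[0,4] -4+9=5 >-2 → r--
[0,3] -4+6=2 >-2 → r--
[0,2] -4+5=1 >-2 → r--

l=0, r=1, sum=-7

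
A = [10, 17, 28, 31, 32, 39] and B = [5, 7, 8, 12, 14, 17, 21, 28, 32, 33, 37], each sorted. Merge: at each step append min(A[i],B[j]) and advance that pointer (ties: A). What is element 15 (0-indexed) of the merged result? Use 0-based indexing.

i=0 j=0: A[i]=10>B[j]=5 take 5, j++
i=0 j=1: A[i]=10>B[j]=7 take 7, j++
i=0 j=2: A[i]=10>B[j]=8 take 8, j++
i=0 j=3: A[i]=10<=B[j]=12 take 10, i++
i=1 j=3: A[i]=17>B[j]=12 take 12, j++
i=1 j=4: A[i]=17>B[j]=14 take 14, j++
i=1 j=5: A[i]=17<=B[j]=17 take 17, i++
i=2 j=5: A[i]=28>B[j]=17 take 17, j++
i=2 j=6: A[i]=28>B[j]=21 take 21, j++
i=2 j=7: A[i]=28<=B[j]=28 take 28, i++
i=3 j=7: A[i]=31>B[j]=28 take 28, j++
i=3 j=8: A[i]=31<=B[j]=32 take 31, i++
i=4 j=8: A[i]=32<=B[j]=32 take 32, i++
i=5 j=8: A[i]=39>B[j]=32 take 32, j++
i=5 j=9: A[i]=39>B[j]=33 take 33, j++
i=5 j=10: A[i]=39>B[j]=37 take 37, j++
i=5 j=11: B done, take A[i]=39, i++

merged[15] = 37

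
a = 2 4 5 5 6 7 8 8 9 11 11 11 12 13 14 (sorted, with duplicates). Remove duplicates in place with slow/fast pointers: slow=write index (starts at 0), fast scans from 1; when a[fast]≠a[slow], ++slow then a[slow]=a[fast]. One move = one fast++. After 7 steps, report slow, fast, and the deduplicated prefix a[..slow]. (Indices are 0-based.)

(s=0,f=1) a[fast]=4≠a[slow]=2 write a[1]=4 → slow++,fast++
(s=1,f=2) a[fast]=5≠a[slow]=4 write a[2]=5 → slow++,fast++
(s=2,f=3) a[fast]=5=a[slow] dup → fast++
(s=2,f=4) a[fast]=6≠a[slow]=5 write a[3]=6 → slow++,fast++
(s=3,f=5) a[fast]=7≠a[slow]=6 write a[4]=7 → slow++,fast++
(s=4,f=6) a[fast]=8≠a[slow]=7 write a[5]=8 → slow++,fast++
(s=5,f=7) a[fast]=8=a[slow] dup → fast++

slow=5, fast=8, prefix=[2, 4, 5, 6, 7, 8]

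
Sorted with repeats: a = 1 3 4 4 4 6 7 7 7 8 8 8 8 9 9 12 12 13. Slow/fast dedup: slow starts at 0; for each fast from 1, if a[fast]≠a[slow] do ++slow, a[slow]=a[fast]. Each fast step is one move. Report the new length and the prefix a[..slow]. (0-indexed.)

length 9; prefix = [1, 3, 4, 6, 7, 8, 9, 12, 13]

(s=0,f=1) a[fast]=3≠a[slow]=1 write a[1]=3 → slow++,fast++
(s=1,f=2) a[fast]=4≠a[slow]=3 write a[2]=4 → slow++,fast++
(s=2,f=3) a[fast]=4=a[slow] dup → fast++
(s=2,f=4) a[fast]=4=a[slow] dup → fast++
(s=2,f=5) a[fast]=6≠a[slow]=4 write a[3]=6 → slow++,fast++
(s=3,f=6) a[fast]=7≠a[slow]=6 write a[4]=7 → slow++,fast++
(s=4,f=7) a[fast]=7=a[slow] dup → fast++
(s=4,f=8) a[fast]=7=a[slow] dup → fast++
(s=4,f=9) a[fast]=8≠a[slow]=7 write a[5]=8 → slow++,fast++
(s=5,f=10) a[fast]=8=a[slow] dup → fast++
(s=5,f=11) a[fast]=8=a[slow] dup → fast++
(s=5,f=12) a[fast]=8=a[slow] dup → fast++
(s=5,f=13) a[fast]=9≠a[slow]=8 write a[6]=9 → slow++,fast++
(s=6,f=14) a[fast]=9=a[slow] dup → fast++
(s=6,f=15) a[fast]=12≠a[slow]=9 write a[7]=12 → slow++,fast++
(s=7,f=16) a[fast]=12=a[slow] dup → fast++
(s=7,f=17) a[fast]=13≠a[slow]=12 write a[8]=13 → slow++,fast++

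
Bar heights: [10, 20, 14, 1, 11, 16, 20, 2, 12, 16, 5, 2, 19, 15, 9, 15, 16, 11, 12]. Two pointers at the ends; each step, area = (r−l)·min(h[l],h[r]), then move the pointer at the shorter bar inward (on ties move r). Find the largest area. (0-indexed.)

max area = 240

[0,18] min(10,12)*18=180 best=180 * → l++
[1,18] min(20,12)*17=204 best=204 * → r--
[1,17] min(20,11)*16=176 best=204 → r--
[1,16] min(20,16)*15=240 best=240 * → r--
[1,15] min(20,15)*14=210 best=240 → r--
[1,14] min(20,9)*13=117 best=240 → r--
[1,13] min(20,15)*12=180 best=240 → r--
[1,12] min(20,19)*11=209 best=240 → r--
[1,11] min(20,2)*10=20 best=240 → r--
[1,10] min(20,5)*9=45 best=240 → r--
[1,9] min(20,16)*8=128 best=240 → r--
[1,8] min(20,12)*7=84 best=240 → r--
[1,7] min(20,2)*6=12 best=240 → r--
[1,6] min(20,20)*5=100 best=240 → r--
[1,5] min(20,16)*4=64 best=240 → r--
[1,4] min(20,11)*3=33 best=240 → r--
[1,3] min(20,1)*2=2 best=240 → r--
[1,2] min(20,14)*1=14 best=240 → r--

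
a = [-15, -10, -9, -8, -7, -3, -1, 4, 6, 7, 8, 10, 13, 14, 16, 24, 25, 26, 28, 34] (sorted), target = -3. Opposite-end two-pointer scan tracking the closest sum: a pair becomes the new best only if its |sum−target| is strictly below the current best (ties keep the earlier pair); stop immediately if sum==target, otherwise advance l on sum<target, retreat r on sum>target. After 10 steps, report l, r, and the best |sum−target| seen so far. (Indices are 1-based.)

l=2, r=11, best |Δ|=1

[1,20] -15+34=19 d=22 * → r--
[1,19] -15+28=13 d=16 * → r--
[1,18] -15+26=11 d=14 * → r--
[1,17] -15+25=10 d=13 * → r--
[1,16] -15+24=9 d=12 * → r--
[1,15] -15+16=1 d=4 * → r--
[1,14] -15+14=-1 d=2 * → r--
[1,13] -15+13=-2 d=1 * → r--
[1,12] -15+10=-5 d=2 → l++
[2,12] -10+10=0 d=3 → r--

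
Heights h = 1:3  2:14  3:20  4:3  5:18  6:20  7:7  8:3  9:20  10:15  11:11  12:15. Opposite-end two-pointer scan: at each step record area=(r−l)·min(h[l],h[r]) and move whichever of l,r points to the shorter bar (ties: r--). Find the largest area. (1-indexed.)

l=1 r=12: min(3,15)*11=33 best=33 *, l++
l=2 r=12: min(14,15)*10=140 best=140 *, l++
l=3 r=12: min(20,15)*9=135 best=140, r--
l=3 r=11: min(20,11)*8=88 best=140, r--
l=3 r=10: min(20,15)*7=105 best=140, r--
l=3 r=9: min(20,20)*6=120 best=140, r--
l=3 r=8: min(20,3)*5=15 best=140, r--
l=3 r=7: min(20,7)*4=28 best=140, r--
l=3 r=6: min(20,20)*3=60 best=140, r--
l=3 r=5: min(20,18)*2=36 best=140, r--
l=3 r=4: min(20,3)*1=3 best=140, r--

max area = 140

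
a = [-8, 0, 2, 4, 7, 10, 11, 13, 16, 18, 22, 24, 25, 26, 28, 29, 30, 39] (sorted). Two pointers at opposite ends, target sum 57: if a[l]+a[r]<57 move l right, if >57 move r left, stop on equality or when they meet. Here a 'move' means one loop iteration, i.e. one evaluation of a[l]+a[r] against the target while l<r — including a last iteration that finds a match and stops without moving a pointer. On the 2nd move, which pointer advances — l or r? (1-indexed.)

l

l=1 r=18: -8+39=31 <57, l++
l=2 r=18: 0+39=39 <57, l++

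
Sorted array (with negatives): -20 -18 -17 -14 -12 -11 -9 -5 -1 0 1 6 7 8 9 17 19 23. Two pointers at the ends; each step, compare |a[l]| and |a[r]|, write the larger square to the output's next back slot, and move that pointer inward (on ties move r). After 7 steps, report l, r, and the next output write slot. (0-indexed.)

l=4, r=14, next write slot=10

[0,17] |-20|<=|23| out[17]=529 → r--
[0,16] |-20|>|19| out[16]=400 → l++
[1,16] |-18|<=|19| out[15]=361 → r--
[1,15] |-18|>|17| out[14]=324 → l++
[2,15] |-17|<=|17| out[13]=289 → r--
[2,14] |-17|>|9| out[12]=289 → l++
[3,14] |-14|>|9| out[11]=196 → l++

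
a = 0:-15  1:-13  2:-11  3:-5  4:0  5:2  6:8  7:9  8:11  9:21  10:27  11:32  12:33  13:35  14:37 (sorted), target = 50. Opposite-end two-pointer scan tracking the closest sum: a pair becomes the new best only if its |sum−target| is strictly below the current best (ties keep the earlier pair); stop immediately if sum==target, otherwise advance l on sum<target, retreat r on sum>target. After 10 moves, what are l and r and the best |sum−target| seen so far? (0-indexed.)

l=9, r=13, best |Δ|=2

[0,14] -15+37=22 d=28 * → l++
[1,14] -13+37=24 d=26 * → l++
[2,14] -11+37=26 d=24 * → l++
[3,14] -5+37=32 d=18 * → l++
[4,14] 0+37=37 d=13 * → l++
[5,14] 2+37=39 d=11 * → l++
[6,14] 8+37=45 d=5 * → l++
[7,14] 9+37=46 d=4 * → l++
[8,14] 11+37=48 d=2 * → l++
[9,14] 21+37=58 d=8 → r--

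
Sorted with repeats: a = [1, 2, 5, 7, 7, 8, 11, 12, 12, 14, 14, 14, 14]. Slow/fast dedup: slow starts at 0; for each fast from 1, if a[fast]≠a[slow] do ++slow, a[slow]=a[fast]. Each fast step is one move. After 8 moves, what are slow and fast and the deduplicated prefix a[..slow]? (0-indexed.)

slow=6, fast=9, prefix=[1, 2, 5, 7, 8, 11, 12]

(s=0,f=1) a[fast]=2≠a[slow]=1 write a[1]=2 → slow++,fast++
(s=1,f=2) a[fast]=5≠a[slow]=2 write a[2]=5 → slow++,fast++
(s=2,f=3) a[fast]=7≠a[slow]=5 write a[3]=7 → slow++,fast++
(s=3,f=4) a[fast]=7=a[slow] dup → fast++
(s=3,f=5) a[fast]=8≠a[slow]=7 write a[4]=8 → slow++,fast++
(s=4,f=6) a[fast]=11≠a[slow]=8 write a[5]=11 → slow++,fast++
(s=5,f=7) a[fast]=12≠a[slow]=11 write a[6]=12 → slow++,fast++
(s=6,f=8) a[fast]=12=a[slow] dup → fast++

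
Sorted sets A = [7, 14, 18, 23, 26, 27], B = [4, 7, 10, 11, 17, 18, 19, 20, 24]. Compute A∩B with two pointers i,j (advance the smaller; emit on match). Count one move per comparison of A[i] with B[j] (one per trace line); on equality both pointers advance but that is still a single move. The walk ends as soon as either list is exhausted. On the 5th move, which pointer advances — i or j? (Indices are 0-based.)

[i=0,j=0] 7>4 → j++
[i=0,j=1] 7==7 emit → i++,j++
[i=1,j=2] 14>10 → j++
[i=1,j=3] 14>11 → j++
[i=1,j=4] 14<17 → i++

i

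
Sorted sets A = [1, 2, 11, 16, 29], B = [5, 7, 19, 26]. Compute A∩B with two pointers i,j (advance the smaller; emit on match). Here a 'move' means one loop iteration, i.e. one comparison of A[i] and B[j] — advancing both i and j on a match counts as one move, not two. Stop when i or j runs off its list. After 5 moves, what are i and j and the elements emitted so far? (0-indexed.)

[i=0,j=0] 1<5 → i++
[i=1,j=0] 2<5 → i++
[i=2,j=0] 11>5 → j++
[i=2,j=1] 11>7 → j++
[i=2,j=2] 11<19 → i++

i=3, j=2, emitted=[]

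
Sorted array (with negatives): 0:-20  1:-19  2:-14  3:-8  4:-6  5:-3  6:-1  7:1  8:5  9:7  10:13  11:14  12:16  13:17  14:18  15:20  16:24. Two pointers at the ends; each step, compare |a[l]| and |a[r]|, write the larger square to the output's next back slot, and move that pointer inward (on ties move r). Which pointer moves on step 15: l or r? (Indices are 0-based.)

l

[0,16] |-20|<=|24| out[16]=576 → r--
[0,15] |-20|<=|20| out[15]=400 → r--
[0,14] |-20|>|18| out[14]=400 → l++
[1,14] |-19|>|18| out[13]=361 → l++
[2,14] |-14|<=|18| out[12]=324 → r--
[2,13] |-14|<=|17| out[11]=289 → r--
[2,12] |-14|<=|16| out[10]=256 → r--
[2,11] |-14|<=|14| out[9]=196 → r--
[2,10] |-14|>|13| out[8]=196 → l++
[3,10] |-8|<=|13| out[7]=169 → r--
[3,9] |-8|>|7| out[6]=64 → l++
[4,9] |-6|<=|7| out[5]=49 → r--
[4,8] |-6|>|5| out[4]=36 → l++
[5,8] |-3|<=|5| out[3]=25 → r--
[5,7] |-3|>|1| out[2]=9 → l++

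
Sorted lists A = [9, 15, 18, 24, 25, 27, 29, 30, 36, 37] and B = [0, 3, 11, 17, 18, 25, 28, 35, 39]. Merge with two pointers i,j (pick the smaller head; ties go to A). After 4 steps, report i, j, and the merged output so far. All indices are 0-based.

[i=0,j=0] A[i]=9>B[j]=0 take 0 → j++
[i=0,j=1] A[i]=9>B[j]=3 take 3 → j++
[i=0,j=2] A[i]=9<=B[j]=11 take 9 → i++
[i=1,j=2] A[i]=15>B[j]=11 take 11 → j++

i=1, j=3, merged so far=[0, 3, 9, 11]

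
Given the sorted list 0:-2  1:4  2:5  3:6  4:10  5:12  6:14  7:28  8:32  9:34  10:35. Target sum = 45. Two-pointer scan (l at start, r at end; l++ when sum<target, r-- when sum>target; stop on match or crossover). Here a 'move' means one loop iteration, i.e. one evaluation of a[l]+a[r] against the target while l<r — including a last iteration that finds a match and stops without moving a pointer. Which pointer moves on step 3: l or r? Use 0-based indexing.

l=0 r=10: -2+35=33 <45, l++
l=1 r=10: 4+35=39 <45, l++
l=2 r=10: 5+35=40 <45, l++

l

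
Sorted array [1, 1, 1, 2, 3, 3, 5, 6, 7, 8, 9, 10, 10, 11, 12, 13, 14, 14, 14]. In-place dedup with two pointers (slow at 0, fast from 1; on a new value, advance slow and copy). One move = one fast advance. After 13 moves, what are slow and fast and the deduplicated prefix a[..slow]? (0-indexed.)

(s=0,f=1) a[fast]=1=a[slow] dup → fast++
(s=0,f=2) a[fast]=1=a[slow] dup → fast++
(s=0,f=3) a[fast]=2≠a[slow]=1 write a[1]=2 → slow++,fast++
(s=1,f=4) a[fast]=3≠a[slow]=2 write a[2]=3 → slow++,fast++
(s=2,f=5) a[fast]=3=a[slow] dup → fast++
(s=2,f=6) a[fast]=5≠a[slow]=3 write a[3]=5 → slow++,fast++
(s=3,f=7) a[fast]=6≠a[slow]=5 write a[4]=6 → slow++,fast++
(s=4,f=8) a[fast]=7≠a[slow]=6 write a[5]=7 → slow++,fast++
(s=5,f=9) a[fast]=8≠a[slow]=7 write a[6]=8 → slow++,fast++
(s=6,f=10) a[fast]=9≠a[slow]=8 write a[7]=9 → slow++,fast++
(s=7,f=11) a[fast]=10≠a[slow]=9 write a[8]=10 → slow++,fast++
(s=8,f=12) a[fast]=10=a[slow] dup → fast++
(s=8,f=13) a[fast]=11≠a[slow]=10 write a[9]=11 → slow++,fast++

slow=9, fast=14, prefix=[1, 2, 3, 5, 6, 7, 8, 9, 10, 11]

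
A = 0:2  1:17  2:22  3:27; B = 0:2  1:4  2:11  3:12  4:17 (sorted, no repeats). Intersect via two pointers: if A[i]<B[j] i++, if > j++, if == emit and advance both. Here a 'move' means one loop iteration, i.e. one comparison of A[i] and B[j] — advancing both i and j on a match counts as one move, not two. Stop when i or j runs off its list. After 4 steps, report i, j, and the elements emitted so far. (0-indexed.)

[i=0,j=0] 2==2 emit → i++,j++
[i=1,j=1] 17>4 → j++
[i=1,j=2] 17>11 → j++
[i=1,j=3] 17>12 → j++

i=1, j=4, emitted=[2]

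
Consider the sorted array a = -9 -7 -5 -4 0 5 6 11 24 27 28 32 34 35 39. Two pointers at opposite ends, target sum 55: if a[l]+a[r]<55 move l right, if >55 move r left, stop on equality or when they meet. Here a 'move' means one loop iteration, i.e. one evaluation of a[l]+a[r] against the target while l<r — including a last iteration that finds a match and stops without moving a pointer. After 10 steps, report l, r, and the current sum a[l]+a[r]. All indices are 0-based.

l=8, r=12, sum=58

[0,14] -9+39=30 <55 → l++
[1,14] -7+39=32 <55 → l++
[2,14] -5+39=34 <55 → l++
[3,14] -4+39=35 <55 → l++
[4,14] 0+39=39 <55 → l++
[5,14] 5+39=44 <55 → l++
[6,14] 6+39=45 <55 → l++
[7,14] 11+39=50 <55 → l++
[8,14] 24+39=63 >55 → r--
[8,13] 24+35=59 >55 → r--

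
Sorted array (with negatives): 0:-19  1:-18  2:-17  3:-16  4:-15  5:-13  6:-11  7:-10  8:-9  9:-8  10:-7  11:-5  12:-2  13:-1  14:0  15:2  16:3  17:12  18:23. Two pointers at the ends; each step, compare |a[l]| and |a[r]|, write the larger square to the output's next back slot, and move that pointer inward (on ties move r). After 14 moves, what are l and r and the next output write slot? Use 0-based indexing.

l=12, r=16, next write slot=4

[0,18] |-19|<=|23| out[18]=529 → r--
[0,17] |-19|>|12| out[17]=361 → l++
[1,17] |-18|>|12| out[16]=324 → l++
[2,17] |-17|>|12| out[15]=289 → l++
[3,17] |-16|>|12| out[14]=256 → l++
[4,17] |-15|>|12| out[13]=225 → l++
[5,17] |-13|>|12| out[12]=169 → l++
[6,17] |-11|<=|12| out[11]=144 → r--
[6,16] |-11|>|3| out[10]=121 → l++
[7,16] |-10|>|3| out[9]=100 → l++
[8,16] |-9|>|3| out[8]=81 → l++
[9,16] |-8|>|3| out[7]=64 → l++
[10,16] |-7|>|3| out[6]=49 → l++
[11,16] |-5|>|3| out[5]=25 → l++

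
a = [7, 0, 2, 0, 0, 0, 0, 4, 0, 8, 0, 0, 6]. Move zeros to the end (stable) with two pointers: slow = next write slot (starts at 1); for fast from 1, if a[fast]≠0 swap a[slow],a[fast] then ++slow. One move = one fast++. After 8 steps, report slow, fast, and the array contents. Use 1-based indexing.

slow=4, fast=9, a=[7, 2, 4, 0, 0, 0, 0, 0, 0, 8, 0, 0, 6]

slow=1 fast=1: a[fast]=7≠0 swap→a[1]=7, slow++,fast++
slow=2 fast=2: a[fast]=0, fast++
slow=2 fast=3: a[fast]=2≠0 swap→a[2]=2, slow++,fast++
slow=3 fast=4: a[fast]=0, fast++
slow=3 fast=5: a[fast]=0, fast++
slow=3 fast=6: a[fast]=0, fast++
slow=3 fast=7: a[fast]=0, fast++
slow=3 fast=8: a[fast]=4≠0 swap→a[3]=4, slow++,fast++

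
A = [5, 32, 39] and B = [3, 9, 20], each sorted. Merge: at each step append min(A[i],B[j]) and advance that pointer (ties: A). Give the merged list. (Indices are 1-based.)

[3, 5, 9, 20, 32, 39]

[i=1,j=1] A[i]=5>B[j]=3 take 3 → j++
[i=1,j=2] A[i]=5<=B[j]=9 take 5 → i++
[i=2,j=2] A[i]=32>B[j]=9 take 9 → j++
[i=2,j=3] A[i]=32>B[j]=20 take 20 → j++
[i=2,j=4] B done, take A[i]=32 → i++
[i=3,j=4] B done, take A[i]=39 → i++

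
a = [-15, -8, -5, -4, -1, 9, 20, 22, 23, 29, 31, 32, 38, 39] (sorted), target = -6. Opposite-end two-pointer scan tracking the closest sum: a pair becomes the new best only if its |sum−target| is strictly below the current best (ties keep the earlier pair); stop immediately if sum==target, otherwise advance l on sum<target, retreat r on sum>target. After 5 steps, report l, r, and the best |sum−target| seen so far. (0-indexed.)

l=0, r=8, best |Δ|=20

l=0 r=13: -15+39=24 d=30 *, r--
l=0 r=12: -15+38=23 d=29 *, r--
l=0 r=11: -15+32=17 d=23 *, r--
l=0 r=10: -15+31=16 d=22 *, r--
l=0 r=9: -15+29=14 d=20 *, r--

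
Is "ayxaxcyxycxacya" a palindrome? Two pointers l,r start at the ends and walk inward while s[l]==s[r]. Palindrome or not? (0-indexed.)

l=0 r=14: 'a'=='a', l++,r--
l=1 r=13: 'y'=='y', l++,r--
l=2 r=12: 'x'!='c', stop

not a palindrome (mismatch at 2,12)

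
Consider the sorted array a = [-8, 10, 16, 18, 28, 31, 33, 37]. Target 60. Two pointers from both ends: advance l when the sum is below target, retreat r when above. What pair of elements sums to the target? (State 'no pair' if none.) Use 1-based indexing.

no pair

l=1 r=8: -8+37=29 <60, l++
l=2 r=8: 10+37=47 <60, l++
l=3 r=8: 16+37=53 <60, l++
l=4 r=8: 18+37=55 <60, l++
l=5 r=8: 28+37=65 >60, r--
l=5 r=7: 28+33=61 >60, r--
l=5 r=6: 28+31=59 <60, l++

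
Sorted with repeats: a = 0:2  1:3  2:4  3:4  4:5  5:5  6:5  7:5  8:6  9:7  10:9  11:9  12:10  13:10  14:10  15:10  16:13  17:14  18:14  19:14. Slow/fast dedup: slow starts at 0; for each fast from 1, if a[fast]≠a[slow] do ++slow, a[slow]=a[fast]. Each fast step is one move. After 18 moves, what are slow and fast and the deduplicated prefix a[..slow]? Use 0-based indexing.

slow=9, fast=19, prefix=[2, 3, 4, 5, 6, 7, 9, 10, 13, 14]

slow=0 fast=1: a[fast]=3≠a[slow]=2 write a[1]=3, slow++,fast++
slow=1 fast=2: a[fast]=4≠a[slow]=3 write a[2]=4, slow++,fast++
slow=2 fast=3: a[fast]=4=a[slow] dup, fast++
slow=2 fast=4: a[fast]=5≠a[slow]=4 write a[3]=5, slow++,fast++
slow=3 fast=5: a[fast]=5=a[slow] dup, fast++
slow=3 fast=6: a[fast]=5=a[slow] dup, fast++
slow=3 fast=7: a[fast]=5=a[slow] dup, fast++
slow=3 fast=8: a[fast]=6≠a[slow]=5 write a[4]=6, slow++,fast++
slow=4 fast=9: a[fast]=7≠a[slow]=6 write a[5]=7, slow++,fast++
slow=5 fast=10: a[fast]=9≠a[slow]=7 write a[6]=9, slow++,fast++
slow=6 fast=11: a[fast]=9=a[slow] dup, fast++
slow=6 fast=12: a[fast]=10≠a[slow]=9 write a[7]=10, slow++,fast++
slow=7 fast=13: a[fast]=10=a[slow] dup, fast++
slow=7 fast=14: a[fast]=10=a[slow] dup, fast++
slow=7 fast=15: a[fast]=10=a[slow] dup, fast++
slow=7 fast=16: a[fast]=13≠a[slow]=10 write a[8]=13, slow++,fast++
slow=8 fast=17: a[fast]=14≠a[slow]=13 write a[9]=14, slow++,fast++
slow=9 fast=18: a[fast]=14=a[slow] dup, fast++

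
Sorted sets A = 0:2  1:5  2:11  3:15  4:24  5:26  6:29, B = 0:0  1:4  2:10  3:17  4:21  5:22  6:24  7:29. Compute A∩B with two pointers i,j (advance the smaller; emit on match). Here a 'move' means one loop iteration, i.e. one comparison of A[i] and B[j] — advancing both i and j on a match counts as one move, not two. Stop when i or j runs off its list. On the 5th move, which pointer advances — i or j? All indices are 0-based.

[i=0,j=0] 2>0 → j++
[i=0,j=1] 2<4 → i++
[i=1,j=1] 5>4 → j++
[i=1,j=2] 5<10 → i++
[i=2,j=2] 11>10 → j++

j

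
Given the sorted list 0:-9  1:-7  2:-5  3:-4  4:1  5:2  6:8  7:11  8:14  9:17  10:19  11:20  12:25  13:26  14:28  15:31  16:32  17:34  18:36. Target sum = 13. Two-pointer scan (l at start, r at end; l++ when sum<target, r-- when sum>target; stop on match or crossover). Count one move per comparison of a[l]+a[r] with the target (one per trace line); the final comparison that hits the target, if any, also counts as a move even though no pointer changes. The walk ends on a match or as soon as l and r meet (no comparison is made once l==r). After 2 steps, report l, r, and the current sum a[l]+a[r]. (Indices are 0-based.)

l=0, r=16, sum=23

l=0 r=18: -9+36=27 >13, r--
l=0 r=17: -9+34=25 >13, r--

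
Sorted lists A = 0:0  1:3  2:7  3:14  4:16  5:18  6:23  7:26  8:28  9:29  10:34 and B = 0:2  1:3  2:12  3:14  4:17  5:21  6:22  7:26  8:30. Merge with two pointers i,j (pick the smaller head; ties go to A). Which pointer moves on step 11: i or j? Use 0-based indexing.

i

i=0 j=0: A[i]=0<=B[j]=2 take 0, i++
i=1 j=0: A[i]=3>B[j]=2 take 2, j++
i=1 j=1: A[i]=3<=B[j]=3 take 3, i++
i=2 j=1: A[i]=7>B[j]=3 take 3, j++
i=2 j=2: A[i]=7<=B[j]=12 take 7, i++
i=3 j=2: A[i]=14>B[j]=12 take 12, j++
i=3 j=3: A[i]=14<=B[j]=14 take 14, i++
i=4 j=3: A[i]=16>B[j]=14 take 14, j++
i=4 j=4: A[i]=16<=B[j]=17 take 16, i++
i=5 j=4: A[i]=18>B[j]=17 take 17, j++
i=5 j=5: A[i]=18<=B[j]=21 take 18, i++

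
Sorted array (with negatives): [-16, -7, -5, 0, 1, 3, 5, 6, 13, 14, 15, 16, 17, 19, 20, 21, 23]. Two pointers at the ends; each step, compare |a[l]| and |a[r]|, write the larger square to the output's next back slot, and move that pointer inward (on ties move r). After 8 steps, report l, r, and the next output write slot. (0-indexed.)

l=0 r=16: |-16|<=|23| out[16]=529, r--
l=0 r=15: |-16|<=|21| out[15]=441, r--
l=0 r=14: |-16|<=|20| out[14]=400, r--
l=0 r=13: |-16|<=|19| out[13]=361, r--
l=0 r=12: |-16|<=|17| out[12]=289, r--
l=0 r=11: |-16|<=|16| out[11]=256, r--
l=0 r=10: |-16|>|15| out[10]=256, l++
l=1 r=10: |-7|<=|15| out[9]=225, r--

l=1, r=9, next write slot=8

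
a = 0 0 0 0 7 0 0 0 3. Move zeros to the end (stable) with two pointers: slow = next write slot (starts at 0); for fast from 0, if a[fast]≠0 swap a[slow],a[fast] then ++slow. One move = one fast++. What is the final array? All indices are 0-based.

slow=0 fast=0: a[fast]=0, fast++
slow=0 fast=1: a[fast]=0, fast++
slow=0 fast=2: a[fast]=0, fast++
slow=0 fast=3: a[fast]=0, fast++
slow=0 fast=4: a[fast]=7≠0 swap→a[0]=7, slow++,fast++
slow=1 fast=5: a[fast]=0, fast++
slow=1 fast=6: a[fast]=0, fast++
slow=1 fast=7: a[fast]=0, fast++
slow=1 fast=8: a[fast]=3≠0 swap→a[1]=3, slow++,fast++

[7, 3, 0, 0, 0, 0, 0, 0, 0]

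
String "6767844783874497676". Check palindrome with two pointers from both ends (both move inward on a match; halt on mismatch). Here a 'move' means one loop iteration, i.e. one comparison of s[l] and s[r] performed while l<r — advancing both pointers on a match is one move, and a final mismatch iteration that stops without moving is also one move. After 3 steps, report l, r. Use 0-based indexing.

l=0 r=18: '6'=='6', l++,r--
l=1 r=17: '7'=='7', l++,r--
l=2 r=16: '6'=='6', l++,r--

l=3, r=15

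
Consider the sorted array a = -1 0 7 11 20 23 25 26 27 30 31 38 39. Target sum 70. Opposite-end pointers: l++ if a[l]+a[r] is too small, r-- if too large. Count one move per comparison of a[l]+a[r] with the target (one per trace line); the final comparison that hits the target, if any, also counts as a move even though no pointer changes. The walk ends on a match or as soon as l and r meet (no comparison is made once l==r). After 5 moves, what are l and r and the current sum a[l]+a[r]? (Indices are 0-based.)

l=5, r=12, sum=62

[0,12] -1+39=38 <70 → l++
[1,12] 0+39=39 <70 → l++
[2,12] 7+39=46 <70 → l++
[3,12] 11+39=50 <70 → l++
[4,12] 20+39=59 <70 → l++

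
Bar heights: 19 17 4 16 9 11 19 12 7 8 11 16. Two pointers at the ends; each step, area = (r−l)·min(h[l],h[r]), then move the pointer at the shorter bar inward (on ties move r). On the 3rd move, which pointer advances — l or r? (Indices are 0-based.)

l=0 r=11: min(19,16)*11=176 best=176 *, r--
l=0 r=10: min(19,11)*10=110 best=176, r--
l=0 r=9: min(19,8)*9=72 best=176, r--

r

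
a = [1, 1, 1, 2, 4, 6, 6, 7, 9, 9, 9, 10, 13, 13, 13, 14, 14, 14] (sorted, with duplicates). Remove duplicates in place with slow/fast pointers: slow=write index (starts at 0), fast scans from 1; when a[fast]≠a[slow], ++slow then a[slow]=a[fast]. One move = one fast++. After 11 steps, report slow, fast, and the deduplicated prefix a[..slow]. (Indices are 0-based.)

(s=0,f=1) a[fast]=1=a[slow] dup → fast++
(s=0,f=2) a[fast]=1=a[slow] dup → fast++
(s=0,f=3) a[fast]=2≠a[slow]=1 write a[1]=2 → slow++,fast++
(s=1,f=4) a[fast]=4≠a[slow]=2 write a[2]=4 → slow++,fast++
(s=2,f=5) a[fast]=6≠a[slow]=4 write a[3]=6 → slow++,fast++
(s=3,f=6) a[fast]=6=a[slow] dup → fast++
(s=3,f=7) a[fast]=7≠a[slow]=6 write a[4]=7 → slow++,fast++
(s=4,f=8) a[fast]=9≠a[slow]=7 write a[5]=9 → slow++,fast++
(s=5,f=9) a[fast]=9=a[slow] dup → fast++
(s=5,f=10) a[fast]=9=a[slow] dup → fast++
(s=5,f=11) a[fast]=10≠a[slow]=9 write a[6]=10 → slow++,fast++

slow=6, fast=12, prefix=[1, 2, 4, 6, 7, 9, 10]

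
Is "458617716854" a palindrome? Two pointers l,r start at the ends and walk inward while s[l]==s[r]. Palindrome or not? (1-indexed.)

[1,12] '4'=='4' → l++,r--
[2,11] '5'=='5' → l++,r--
[3,10] '8'=='8' → l++,r--
[4,9] '6'=='6' → l++,r--
[5,8] '1'=='1' → l++,r--
[6,7] '7'=='7' → l++,r--

palindrome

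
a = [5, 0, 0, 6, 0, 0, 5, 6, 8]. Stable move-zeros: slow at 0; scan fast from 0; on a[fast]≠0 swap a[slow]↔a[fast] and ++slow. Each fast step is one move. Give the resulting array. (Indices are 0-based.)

(s=0,f=0) a[fast]=5≠0 swap→a[0]=5 → slow++,fast++
(s=1,f=1) a[fast]=0 → fast++
(s=1,f=2) a[fast]=0 → fast++
(s=1,f=3) a[fast]=6≠0 swap→a[1]=6 → slow++,fast++
(s=2,f=4) a[fast]=0 → fast++
(s=2,f=5) a[fast]=0 → fast++
(s=2,f=6) a[fast]=5≠0 swap→a[2]=5 → slow++,fast++
(s=3,f=7) a[fast]=6≠0 swap→a[3]=6 → slow++,fast++
(s=4,f=8) a[fast]=8≠0 swap→a[4]=8 → slow++,fast++

[5, 6, 5, 6, 8, 0, 0, 0, 0]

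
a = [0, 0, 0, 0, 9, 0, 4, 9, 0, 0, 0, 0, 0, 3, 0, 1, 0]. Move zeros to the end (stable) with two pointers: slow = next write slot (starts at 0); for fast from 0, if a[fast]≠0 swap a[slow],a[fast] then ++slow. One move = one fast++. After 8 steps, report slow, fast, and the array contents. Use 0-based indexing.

slow=3, fast=8, a=[9, 4, 9, 0, 0, 0, 0, 0, 0, 0, 0, 0, 0, 3, 0, 1, 0]

(s=0,f=0) a[fast]=0 → fast++
(s=0,f=1) a[fast]=0 → fast++
(s=0,f=2) a[fast]=0 → fast++
(s=0,f=3) a[fast]=0 → fast++
(s=0,f=4) a[fast]=9≠0 swap→a[0]=9 → slow++,fast++
(s=1,f=5) a[fast]=0 → fast++
(s=1,f=6) a[fast]=4≠0 swap→a[1]=4 → slow++,fast++
(s=2,f=7) a[fast]=9≠0 swap→a[2]=9 → slow++,fast++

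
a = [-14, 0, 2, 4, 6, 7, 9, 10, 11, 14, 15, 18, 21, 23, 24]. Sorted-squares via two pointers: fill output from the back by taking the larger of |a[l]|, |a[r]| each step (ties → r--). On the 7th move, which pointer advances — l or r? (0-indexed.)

l

[0,14] |-14|<=|24| out[14]=576 → r--
[0,13] |-14|<=|23| out[13]=529 → r--
[0,12] |-14|<=|21| out[12]=441 → r--
[0,11] |-14|<=|18| out[11]=324 → r--
[0,10] |-14|<=|15| out[10]=225 → r--
[0,9] |-14|<=|14| out[9]=196 → r--
[0,8] |-14|>|11| out[8]=196 → l++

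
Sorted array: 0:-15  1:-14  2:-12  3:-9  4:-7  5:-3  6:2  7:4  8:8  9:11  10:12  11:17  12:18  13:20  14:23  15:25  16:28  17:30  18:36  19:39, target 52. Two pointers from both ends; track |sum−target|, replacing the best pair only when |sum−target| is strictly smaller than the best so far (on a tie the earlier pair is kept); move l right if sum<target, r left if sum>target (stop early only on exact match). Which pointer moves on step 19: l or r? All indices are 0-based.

r

l=0 r=19: -15+39=24 d=28 *, l++
l=1 r=19: -14+39=25 d=27 *, l++
l=2 r=19: -12+39=27 d=25 *, l++
l=3 r=19: -9+39=30 d=22 *, l++
l=4 r=19: -7+39=32 d=20 *, l++
l=5 r=19: -3+39=36 d=16 *, l++
l=6 r=19: 2+39=41 d=11 *, l++
l=7 r=19: 4+39=43 d=9 *, l++
l=8 r=19: 8+39=47 d=5 *, l++
l=9 r=19: 11+39=50 d=2 *, l++
l=10 r=19: 12+39=51 d=1 *, l++
l=11 r=19: 17+39=56 d=4, r--
l=11 r=18: 17+36=53 d=1, r--
l=11 r=17: 17+30=47 d=5, l++
l=12 r=17: 18+30=48 d=4, l++
l=13 r=17: 20+30=50 d=2, l++
l=14 r=17: 23+30=53 d=1, r--
l=14 r=16: 23+28=51 d=1, l++
l=15 r=16: 25+28=53 d=1, r--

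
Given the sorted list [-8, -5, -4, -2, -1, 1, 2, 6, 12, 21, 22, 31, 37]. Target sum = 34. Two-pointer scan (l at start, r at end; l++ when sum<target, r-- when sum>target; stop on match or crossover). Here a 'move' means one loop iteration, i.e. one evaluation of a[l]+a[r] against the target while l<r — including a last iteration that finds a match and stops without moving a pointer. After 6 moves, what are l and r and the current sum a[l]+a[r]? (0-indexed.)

l=0 r=12: -8+37=29 <34, l++
l=1 r=12: -5+37=32 <34, l++
l=2 r=12: -4+37=33 <34, l++
l=3 r=12: -2+37=35 >34, r--
l=3 r=11: -2+31=29 <34, l++
l=4 r=11: -1+31=30 <34, l++

l=5, r=11, sum=32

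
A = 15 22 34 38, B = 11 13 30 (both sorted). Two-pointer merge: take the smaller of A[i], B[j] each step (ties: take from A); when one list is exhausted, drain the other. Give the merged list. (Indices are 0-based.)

[11, 13, 15, 22, 30, 34, 38]

[i=0,j=0] A[i]=15>B[j]=11 take 11 → j++
[i=0,j=1] A[i]=15>B[j]=13 take 13 → j++
[i=0,j=2] A[i]=15<=B[j]=30 take 15 → i++
[i=1,j=2] A[i]=22<=B[j]=30 take 22 → i++
[i=2,j=2] A[i]=34>B[j]=30 take 30 → j++
[i=2,j=3] B done, take A[i]=34 → i++
[i=3,j=3] B done, take A[i]=38 → i++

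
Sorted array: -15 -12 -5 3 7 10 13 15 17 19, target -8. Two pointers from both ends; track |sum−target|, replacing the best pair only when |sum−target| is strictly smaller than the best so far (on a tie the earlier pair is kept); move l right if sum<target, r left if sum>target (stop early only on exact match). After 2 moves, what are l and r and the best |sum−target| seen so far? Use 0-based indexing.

l=0, r=7, best |Δ|=10

l=0 r=9: -15+19=4 d=12 *, r--
l=0 r=8: -15+17=2 d=10 *, r--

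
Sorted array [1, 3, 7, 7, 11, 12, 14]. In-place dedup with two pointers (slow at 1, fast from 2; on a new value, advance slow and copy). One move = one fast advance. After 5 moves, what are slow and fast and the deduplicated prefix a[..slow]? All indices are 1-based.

slow=5, fast=7, prefix=[1, 3, 7, 11, 12]

slow=1 fast=2: a[fast]=3≠a[slow]=1 write a[2]=3, slow++,fast++
slow=2 fast=3: a[fast]=7≠a[slow]=3 write a[3]=7, slow++,fast++
slow=3 fast=4: a[fast]=7=a[slow] dup, fast++
slow=3 fast=5: a[fast]=11≠a[slow]=7 write a[4]=11, slow++,fast++
slow=4 fast=6: a[fast]=12≠a[slow]=11 write a[5]=12, slow++,fast++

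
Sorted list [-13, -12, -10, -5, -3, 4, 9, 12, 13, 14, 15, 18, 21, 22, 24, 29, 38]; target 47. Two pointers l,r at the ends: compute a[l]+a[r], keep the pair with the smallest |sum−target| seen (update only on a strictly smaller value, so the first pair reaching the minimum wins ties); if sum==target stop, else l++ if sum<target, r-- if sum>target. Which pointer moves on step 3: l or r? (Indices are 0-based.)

[0,16] -13+38=25 d=22 * → l++
[1,16] -12+38=26 d=21 * → l++
[2,16] -10+38=28 d=19 * → l++

l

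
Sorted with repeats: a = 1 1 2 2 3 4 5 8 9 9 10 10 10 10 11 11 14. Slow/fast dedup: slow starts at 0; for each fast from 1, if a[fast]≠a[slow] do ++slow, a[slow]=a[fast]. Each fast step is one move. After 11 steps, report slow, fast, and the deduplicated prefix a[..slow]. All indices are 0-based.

slow=0 fast=1: a[fast]=1=a[slow] dup, fast++
slow=0 fast=2: a[fast]=2≠a[slow]=1 write a[1]=2, slow++,fast++
slow=1 fast=3: a[fast]=2=a[slow] dup, fast++
slow=1 fast=4: a[fast]=3≠a[slow]=2 write a[2]=3, slow++,fast++
slow=2 fast=5: a[fast]=4≠a[slow]=3 write a[3]=4, slow++,fast++
slow=3 fast=6: a[fast]=5≠a[slow]=4 write a[4]=5, slow++,fast++
slow=4 fast=7: a[fast]=8≠a[slow]=5 write a[5]=8, slow++,fast++
slow=5 fast=8: a[fast]=9≠a[slow]=8 write a[6]=9, slow++,fast++
slow=6 fast=9: a[fast]=9=a[slow] dup, fast++
slow=6 fast=10: a[fast]=10≠a[slow]=9 write a[7]=10, slow++,fast++
slow=7 fast=11: a[fast]=10=a[slow] dup, fast++

slow=7, fast=12, prefix=[1, 2, 3, 4, 5, 8, 9, 10]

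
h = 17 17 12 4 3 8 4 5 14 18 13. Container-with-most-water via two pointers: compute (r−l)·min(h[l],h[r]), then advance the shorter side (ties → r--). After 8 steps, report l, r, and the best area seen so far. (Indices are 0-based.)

l=7, r=9, best area=153

l=0 r=10: min(17,13)*10=130 best=130 *, r--
l=0 r=9: min(17,18)*9=153 best=153 *, l++
l=1 r=9: min(17,18)*8=136 best=153, l++
l=2 r=9: min(12,18)*7=84 best=153, l++
l=3 r=9: min(4,18)*6=24 best=153, l++
l=4 r=9: min(3,18)*5=15 best=153, l++
l=5 r=9: min(8,18)*4=32 best=153, l++
l=6 r=9: min(4,18)*3=12 best=153, l++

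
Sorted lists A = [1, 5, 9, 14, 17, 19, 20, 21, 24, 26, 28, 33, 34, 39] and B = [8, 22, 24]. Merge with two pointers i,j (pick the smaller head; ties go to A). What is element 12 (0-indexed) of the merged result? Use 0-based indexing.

merged[12] = 26

i=0 j=0: A[i]=1<=B[j]=8 take 1, i++
i=1 j=0: A[i]=5<=B[j]=8 take 5, i++
i=2 j=0: A[i]=9>B[j]=8 take 8, j++
i=2 j=1: A[i]=9<=B[j]=22 take 9, i++
i=3 j=1: A[i]=14<=B[j]=22 take 14, i++
i=4 j=1: A[i]=17<=B[j]=22 take 17, i++
i=5 j=1: A[i]=19<=B[j]=22 take 19, i++
i=6 j=1: A[i]=20<=B[j]=22 take 20, i++
i=7 j=1: A[i]=21<=B[j]=22 take 21, i++
i=8 j=1: A[i]=24>B[j]=22 take 22, j++
i=8 j=2: A[i]=24<=B[j]=24 take 24, i++
i=9 j=2: A[i]=26>B[j]=24 take 24, j++
i=9 j=3: B done, take A[i]=26, i++
i=10 j=3: B done, take A[i]=28, i++
i=11 j=3: B done, take A[i]=33, i++
i=12 j=3: B done, take A[i]=34, i++
i=13 j=3: B done, take A[i]=39, i++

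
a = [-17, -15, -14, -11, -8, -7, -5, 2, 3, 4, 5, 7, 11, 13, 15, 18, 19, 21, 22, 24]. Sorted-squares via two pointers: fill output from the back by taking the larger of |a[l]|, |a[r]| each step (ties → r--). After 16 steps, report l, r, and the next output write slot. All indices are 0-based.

[0,19] |-17|<=|24| out[19]=576 → r--
[0,18] |-17|<=|22| out[18]=484 → r--
[0,17] |-17|<=|21| out[17]=441 → r--
[0,16] |-17|<=|19| out[16]=361 → r--
[0,15] |-17|<=|18| out[15]=324 → r--
[0,14] |-17|>|15| out[14]=289 → l++
[1,14] |-15|<=|15| out[13]=225 → r--
[1,13] |-15|>|13| out[12]=225 → l++
[2,13] |-14|>|13| out[11]=196 → l++
[3,13] |-11|<=|13| out[10]=169 → r--
[3,12] |-11|<=|11| out[9]=121 → r--
[3,11] |-11|>|7| out[8]=121 → l++
[4,11] |-8|>|7| out[7]=64 → l++
[5,11] |-7|<=|7| out[6]=49 → r--
[5,10] |-7|>|5| out[5]=49 → l++
[6,10] |-5|<=|5| out[4]=25 → r--

l=6, r=9, next write slot=3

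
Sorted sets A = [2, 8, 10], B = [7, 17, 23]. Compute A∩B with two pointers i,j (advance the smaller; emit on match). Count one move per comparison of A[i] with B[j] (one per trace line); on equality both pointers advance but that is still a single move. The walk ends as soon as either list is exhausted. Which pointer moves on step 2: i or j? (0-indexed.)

j

i=0 j=0: 2<7, i++
i=1 j=0: 8>7, j++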